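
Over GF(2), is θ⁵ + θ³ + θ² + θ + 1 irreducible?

Yes

Write m(θ) = θ⁵ + θ³ + θ² + θ + 1.
Check for roots in GF(2): m(0) = 1; m(1) = 1.
No roots, so no linear factors.
Monic irreducibles of degree 2 over GF(2): θ² + θ + 1.
None of them divide m (all give nonzero remainder).
No irreducible factor of degree ≤ 2 exists, so m is irreducible over GF(2).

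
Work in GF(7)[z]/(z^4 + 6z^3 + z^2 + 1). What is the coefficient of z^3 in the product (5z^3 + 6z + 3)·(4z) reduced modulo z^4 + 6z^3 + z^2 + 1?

Multiply in GF(7)[z]: (5z^3 + 6z + 3)·(4z) = 6z^4 + 3z^2 + 5z.
Reduce using z^4 ≡ z^3 + 6z^2 + 6 (mod z^4 + 6z^3 + z^2 + 1).
Reduced: 6z^3 + 4z^2 + 5z + 1.

6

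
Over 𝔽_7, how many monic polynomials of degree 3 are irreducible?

112

The number of monic irreducibles of degree 3 over GF(7) is (1/3)·Σ_{d∣3} μ(3/d) 7^d.
Divisors of 3: 1, 3; μ(3/d) for each: -1, 1.
Σ = − 7^1 + 7^3 = 336.
N = 336/3 = 112.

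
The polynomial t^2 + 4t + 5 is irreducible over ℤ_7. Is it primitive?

Yes

Write f(t) = t^2 + 4t + 5.
|GF(7^2)^×| = 7^2 − 1 = 48. Prime factorization: 48 = 2^4·3.
f is primitive ⇔ t has order 48 in GF(7)[t]/(f), i.e. t^(48/q) ≠ 1 for each prime q | 48.
t^(24) mod f = 6.
t^(16) mod f = 4.
None equal 1, so t has full order 48; f is primitive.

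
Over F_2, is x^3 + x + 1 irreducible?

Yes

Write f(x) = x^3 + x + 1.
Check for roots in F_2: f(0) = 1; f(1) = 1.
No roots. A degree-3 polynomial over a field with no linear factor is irreducible.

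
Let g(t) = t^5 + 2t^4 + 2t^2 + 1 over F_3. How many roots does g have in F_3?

Evaluate at each of the 3 elements of F_3:
g(0) = 1; g(1) = 0 → root; g(2) = 1.
Roots: {1}.

1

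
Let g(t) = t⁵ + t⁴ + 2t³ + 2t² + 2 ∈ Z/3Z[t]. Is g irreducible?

Check for roots in Z/3Z: g(0) = 2; g(1) = 2; g(2) = 2.
No roots, so no linear factors.
Monic irreducibles of degree 2 over GF(3): t² + 1, t² + t + 2, t² + 2t + 2.
None of them divide g (all give nonzero remainder).
No irreducible factor of degree ≤ 2 exists, so g is irreducible over GF(3).

Yes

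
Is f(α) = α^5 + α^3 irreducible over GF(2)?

Check for roots in GF(2): f(0) = 0 → root; f(1) = 0 → root.
f(0) = 0, so (α) divides f(α); f is reducible.

No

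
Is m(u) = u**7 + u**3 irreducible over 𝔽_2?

No

Check for roots in 𝔽_2: m(0) = 0 → root; m(1) = 0 → root.
m(0) = 0, so (u) divides m(u); m is reducible.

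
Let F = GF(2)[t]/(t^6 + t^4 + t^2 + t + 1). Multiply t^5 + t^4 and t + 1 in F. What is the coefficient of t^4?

0

Multiply in GF(2)[t]: (t^5 + t^4)·(t + 1) = t^6 + t^4.
Reduce using t^6 ≡ t^4 + t^2 + t + 1 (mod t^6 + t^4 + t^2 + t + 1).
Reduced: t^2 + t + 1.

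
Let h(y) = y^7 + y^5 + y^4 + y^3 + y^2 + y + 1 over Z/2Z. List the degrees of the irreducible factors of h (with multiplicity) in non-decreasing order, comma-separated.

7

Roots in Z/2Z: h(0) = 1; h(1) = 1.
Complete factorization: h(y) = (y^7 + y^5 + y^4 + y^3 + y^2 + y + 1).
Factor degrees with multiplicity: 7 = 7.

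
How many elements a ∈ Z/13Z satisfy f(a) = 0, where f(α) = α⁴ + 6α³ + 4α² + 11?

Evaluate at each of the 13 elements of Z/13Z:
f(0) = 11; f(1) = 9; f(2) = 0 → root; f(3) = 4; f(4) = 0 → root; f(5) = 4; f(6) = 4; f(7) = 12; f(8) = 12; f(9) = 12; f(10) = 5; f(11) = 8; f(12) = 10.
Roots: {2, 4}.

2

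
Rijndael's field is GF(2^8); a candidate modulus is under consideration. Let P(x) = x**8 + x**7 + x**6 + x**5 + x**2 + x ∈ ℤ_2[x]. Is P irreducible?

No

Check for roots in ℤ_2: P(0) = 0 → root; P(1) = 0 → root.
P(0) = 0, so (x) divides P(x); P is reducible.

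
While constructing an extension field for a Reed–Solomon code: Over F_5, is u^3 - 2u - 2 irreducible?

Write g(u) = u^3 - 2u - 2.
Check for roots in F_5: g(0) = 3; g(1) = 2; g(2) = 2; g(3) = 4; g(4) = 4.
No roots. A degree-3 polynomial over a field with no linear factor is irreducible.

Yes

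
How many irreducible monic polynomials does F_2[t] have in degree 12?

335

The number of monic irreducibles of degree 12 over GF(2) is (1/12)·Σ_{d∣12} μ(12/d) 2^d.
Divisors of 12: 1, 2, 3, 4, 6, 12; μ(12/d) for each: 0, 1, 0, -1, -1, 1.
Σ = 2^2 − 2^4 − 2^6 + 2^12 = 4020.
N = 4020/12 = 335.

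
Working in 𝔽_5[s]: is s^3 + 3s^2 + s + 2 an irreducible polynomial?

Write P(s) = s^3 + 3s^2 + s + 2.
Check for roots in 𝔽_5: P(0) = 2; P(1) = 2; P(2) = 4; P(3) = 4; P(4) = 3.
No roots. A degree-3 polynomial over a field with no linear factor is irreducible.

Yes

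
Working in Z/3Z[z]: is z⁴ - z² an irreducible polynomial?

Write P(z) = z⁴ - z².
Check for roots in Z/3Z: P(0) = 0 → root; P(1) = 0 → root; P(2) = 0 → root.
P(0) = 0, so (z) divides P(z); P is reducible.

No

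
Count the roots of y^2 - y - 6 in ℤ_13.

2

Write h(y) = y^2 - y - 6.
Evaluate at each of the 13 elements of ℤ_13:
h(0) = 7; h(1) = 7; h(2) = 9; h(3) = 0 → root; h(4) = 6; h(5) = 1; h(6) = 11; h(7) = 10; h(8) = 11; h(9) = 1; h(10) = 6; h(11) = 0 → root; h(12) = 9.
Roots: {3, 11}.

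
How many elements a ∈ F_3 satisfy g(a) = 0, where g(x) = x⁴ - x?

2

Evaluate at each of the 3 elements of F_3:
g(0) = 0 → root; g(1) = 0 → root; g(2) = 2.
Roots: {0, 1}.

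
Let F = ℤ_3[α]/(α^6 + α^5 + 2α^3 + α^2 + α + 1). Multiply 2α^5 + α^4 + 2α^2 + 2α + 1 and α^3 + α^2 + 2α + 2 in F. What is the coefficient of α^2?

2

Multiply in ℤ_3[α]: (2α^5 + α^4 + 2α^2 + 2α + 1)·(α^3 + α^2 + 2α + 2) = 2α^8 + 2α^6 + 2α^5 + α^3 + 2.
Reduce using α^6 ≡ 2α^5 + α^3 + 2α^2 + 2α + 2 (mod α^6 + α^5 + 2α^3 + α^2 + α + 1).
Reduced: 2α^4 + 2α^3 + 2α^2 + α + 1.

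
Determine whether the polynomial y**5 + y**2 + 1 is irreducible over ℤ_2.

Yes

Write f(y) = y**5 + y**2 + 1.
Check for roots in ℤ_2: f(0) = 1; f(1) = 1.
No roots, so no linear factors.
Monic irreducibles of degree 2 over GF(2): y**2 + y + 1.
None of them divide f (all give nonzero remainder).
No irreducible factor of degree ≤ 2 exists, so f is irreducible over GF(2).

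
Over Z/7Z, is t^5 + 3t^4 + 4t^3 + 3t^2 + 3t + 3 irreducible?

Write P(t) = t^5 + 3t^4 + 4t^3 + 3t^2 + 3t + 3.
Check for roots in Z/7Z: P(0) = 3; P(1) = 3; P(2) = 0 → root; P(3) = 3; P(4) = 4; P(5) = 0 → root; P(6) = 1.
P(2) = 0, so (t − 2) divides P(t); P is reducible.

No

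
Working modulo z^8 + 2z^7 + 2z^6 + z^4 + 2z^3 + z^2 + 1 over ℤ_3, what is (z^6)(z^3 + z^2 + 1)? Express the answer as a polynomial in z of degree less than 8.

2z^5 + 2z^4 + z^3 + z^2 + 2z + 1

Multiply in ℤ_3[z]: (z^6)·(z^3 + z^2 + 1) = z^9 + z^8 + z^6.
Reduce using z^8 ≡ z^7 + z^6 + 2z^4 + z^3 + 2z^2 + 2 (mod z^8 + 2z^7 + 2z^6 + z^4 + 2z^3 + z^2 + 1).
Reduced: 2z^5 + 2z^4 + z^3 + z^2 + 2z + 1.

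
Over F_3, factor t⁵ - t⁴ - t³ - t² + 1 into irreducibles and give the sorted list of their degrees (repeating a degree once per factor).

5

Write h(t) = t⁵ - t⁴ - t³ - t² + 1.
Roots in F_3: h(0) = 1; h(1) = 2; h(2) = 2.
Complete factorization: h(t) = (t⁵ - t⁴ - t³ - t² + 1).
Factor degrees with multiplicity: 5 = 5.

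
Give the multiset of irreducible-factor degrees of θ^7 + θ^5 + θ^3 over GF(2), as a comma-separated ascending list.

1, 1, 1, 2, 2

Write g(θ) = θ^7 + θ^5 + θ^3.
Roots in GF(2): g(0) = 0 → root; g(1) = 1.
Linear factors from roots: (θ).
Complete factorization: g(θ) = (θ)^3·(θ^2 + θ + 1)^2.
Factor degrees with multiplicity: 1 + 1 + 1 + 2 + 2 = 7.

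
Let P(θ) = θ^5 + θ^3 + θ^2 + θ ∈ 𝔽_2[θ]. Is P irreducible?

Check for roots in 𝔽_2: P(0) = 0 → root; P(1) = 0 → root.
P(0) = 0, so (θ) divides P(θ); P is reducible.

No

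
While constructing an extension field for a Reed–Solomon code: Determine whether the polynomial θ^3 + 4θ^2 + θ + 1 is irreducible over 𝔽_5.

Write g(θ) = θ^3 + 4θ^2 + θ + 1.
Check for roots in 𝔽_5: g(0) = 1; g(1) = 2; g(2) = 2; g(3) = 2; g(4) = 3.
No roots. A degree-3 polynomial over a field with no linear factor is irreducible.

Yes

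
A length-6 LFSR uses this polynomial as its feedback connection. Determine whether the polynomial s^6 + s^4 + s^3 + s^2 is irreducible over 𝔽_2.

Write f(s) = s^6 + s^4 + s^3 + s^2.
Check for roots in 𝔽_2: f(0) = 0 → root; f(1) = 0 → root.
f(0) = 0, so (s) divides f(s); f is reducible.

No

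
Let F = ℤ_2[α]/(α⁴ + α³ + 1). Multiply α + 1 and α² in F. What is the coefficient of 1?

Multiply in ℤ_2[α]: (α + 1)·(α²) = α³ + α².
Reduced: α³ + α².

0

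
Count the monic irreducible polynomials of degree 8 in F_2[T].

30

Gauss's count: N_{2}(8) = (1/8) Σ_{d|8} μ(8/d)·2^d.
Divisors of 8: 1, 2, 4, 8; μ(8/d) for each: 0, 0, -1, 1.
Σ = − 2^4 + 2^8 = 240.
N = 240/8 = 30.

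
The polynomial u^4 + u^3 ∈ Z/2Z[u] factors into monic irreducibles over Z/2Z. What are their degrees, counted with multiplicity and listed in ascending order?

1, 1, 1, 1

Write g(u) = u^4 + u^3.
Roots in Z/2Z: g(0) = 0 → root; g(1) = 0 → root.
Linear factors from roots: (u), (u + 1).
Complete factorization: g(u) = (u + 1)·(u)^3.
Factor degrees with multiplicity: 1 + 1 + 1 + 1 = 4.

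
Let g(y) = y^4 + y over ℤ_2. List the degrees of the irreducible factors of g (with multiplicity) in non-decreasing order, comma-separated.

Roots in ℤ_2: g(0) = 0 → root; g(1) = 0 → root.
Linear factors from roots: (y), (y + 1).
Complete factorization: g(y) = (y)·(y + 1)·(y^2 + y + 1).
Factor degrees with multiplicity: 1 + 1 + 2 = 4.

1, 1, 2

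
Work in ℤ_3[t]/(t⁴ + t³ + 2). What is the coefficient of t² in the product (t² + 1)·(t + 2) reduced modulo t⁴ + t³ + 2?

2

Multiply in ℤ_3[t]: (t² + 1)·(t + 2) = t³ + 2t² + t + 2.
Reduced: t³ + 2t² + t + 2.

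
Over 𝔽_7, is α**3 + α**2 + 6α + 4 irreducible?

No

Write P(α) = α**3 + α**2 + 6α + 4.
Check for roots in 𝔽_7: P(0) = 4; P(1) = 5; P(2) = 0 → root; P(3) = 2; P(4) = 3; P(5) = 2; P(6) = 5.
P(2) = 0, so (α − 2) divides P(α); P is reducible.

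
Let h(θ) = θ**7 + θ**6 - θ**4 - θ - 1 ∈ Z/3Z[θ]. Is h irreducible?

Yes

Check for roots in Z/3Z: h(0) = 2; h(1) = 2; h(2) = 2.
No roots, so no linear factors.
Monic irreducibles of degree 2 over GF(3): θ**2 + 1, θ**2 + θ - 1, θ**2 - θ - 1.
None of them divide h (all give nonzero remainder).
Degree-3 irreducible divisors: test the 8 monic irreducibles of degree 3 over GF(3).
None of them divide h (all give nonzero remainder).
No irreducible factor of degree ≤ 3 exists, so h is irreducible over GF(3).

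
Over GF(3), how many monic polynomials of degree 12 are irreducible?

44220

By the necklace-counting formula, N_3(12) = (1/12) Σ_{d|12} μ(12/d)·3^d.
Divisors of 12: 1, 2, 3, 4, 6, 12; μ(12/d) for each: 0, 1, 0, -1, -1, 1.
Σ = 3^2 − 3^4 − 3^6 + 3^12 = 530640.
N = 530640/12 = 44220.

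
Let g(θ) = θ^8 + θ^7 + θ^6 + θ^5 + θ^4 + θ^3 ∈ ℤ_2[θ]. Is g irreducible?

No

Check for roots in ℤ_2: g(0) = 0 → root; g(1) = 0 → root.
g(0) = 0, so (θ) divides g(θ); g is reducible.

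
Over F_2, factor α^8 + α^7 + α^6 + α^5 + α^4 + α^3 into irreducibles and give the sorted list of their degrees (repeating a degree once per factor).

Write f(α) = α^8 + α^7 + α^6 + α^5 + α^4 + α^3.
Roots in F_2: f(0) = 0 → root; f(1) = 0 → root.
Linear factors from roots: (α), (α + 1).
Complete factorization: f(α) = (α + 1)·(α)^3·(α^2 + α + 1)^2.
Factor degrees with multiplicity: 1 + 1 + 1 + 1 + 2 + 2 = 8.

1, 1, 1, 1, 2, 2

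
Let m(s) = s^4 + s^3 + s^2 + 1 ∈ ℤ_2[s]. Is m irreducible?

No

Check for roots in ℤ_2: m(0) = 1; m(1) = 0 → root.
m(1) = 0, so (s − 1) divides m(s); m is reducible.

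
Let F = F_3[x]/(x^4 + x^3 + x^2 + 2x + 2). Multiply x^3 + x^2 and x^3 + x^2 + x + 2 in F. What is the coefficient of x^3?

Multiply in F_3[x]: (x^3 + x^2)·(x^3 + x^2 + x + 2) = x^6 + 2x^5 + 2x^4 + 2x^2.
Reduce using x^4 ≡ 2x^3 + 2x^2 + x + 1 (mod x^4 + x^3 + x^2 + 2x + 2).
Reduced: x^2 + x.

0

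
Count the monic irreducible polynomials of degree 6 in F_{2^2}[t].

By the necklace-counting formula, N_4(6) = (1/6) Σ_{d|6} μ(6/d)·4^d.
Divisors of 6: 1, 2, 3, 6; μ(6/d) for each: 1, -1, -1, 1.
Σ = 4^1 − 4^2 − 4^3 + 4^6 = 4020.
N = 4020/6 = 670.

670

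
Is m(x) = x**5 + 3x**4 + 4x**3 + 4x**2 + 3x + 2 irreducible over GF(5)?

Check for roots in GF(5): m(0) = 2; m(1) = 2; m(2) = 1; m(3) = 1; m(4) = 1.
No roots, so no linear factors.
Degree-2 irreducible divisors: test the 10 monic irreducibles of degree 2 over GF(5).
None of them divide m (all give nonzero remainder).
No irreducible factor of degree ≤ 2 exists, so m is irreducible over GF(5).

Yes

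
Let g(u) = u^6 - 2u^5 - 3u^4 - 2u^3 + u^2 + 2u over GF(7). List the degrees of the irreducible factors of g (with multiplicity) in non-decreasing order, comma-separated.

Linear factors from roots: (u), (u - 2), (u + 3).
Complete factorization: g(u) = (u)·(u - 2)·(u + 3)^2·(u^2 + u + 3).
Factor degrees with multiplicity: 1 + 1 + 1 + 1 + 2 = 6.

1, 1, 1, 1, 2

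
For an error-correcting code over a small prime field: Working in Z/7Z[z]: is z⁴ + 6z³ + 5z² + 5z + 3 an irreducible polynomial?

Yes

Write g(z) = z⁴ + 6z³ + 5z² + 5z + 3.
Check for roots in Z/7Z: g(0) = 3; g(1) = 6; g(2) = 6; g(3) = 5; g(4) = 1; g(5) = 2; g(6) = 5.
No roots, so no linear factors.
Degree-2 irreducible divisors: test the 21 monic irreducibles of degree 2 over GF(7).
None of them divide g (all give nonzero remainder).
No irreducible factor of degree ≤ 2 exists, so g is irreducible over GF(7).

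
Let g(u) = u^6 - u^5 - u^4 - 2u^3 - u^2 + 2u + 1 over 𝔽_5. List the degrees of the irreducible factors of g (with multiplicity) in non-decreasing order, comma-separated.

Roots in 𝔽_5: g(0) = 1; g(1) = 4; g(2) = 1; g(3) = 4; g(4) = 1.
Complete factorization: g(u) = (u^6 - u^5 - u^4 - 2u^3 - u^2 + 2u + 1).
Factor degrees with multiplicity: 6 = 6.

6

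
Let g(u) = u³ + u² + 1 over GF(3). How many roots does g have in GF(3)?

Evaluate at each of the 3 elements of GF(3):
g(0) = 1; g(1) = 0 → root; g(2) = 1.
Roots: {1}.

1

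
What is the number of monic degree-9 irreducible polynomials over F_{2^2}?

Gauss's count: N_{4}(9) = (1/9) Σ_{d|9} μ(9/d)·4^d.
Divisors of 9: 1, 3, 9; μ(9/d) for each: 0, -1, 1.
Σ = − 4^3 + 4^9 = 262080.
N = 262080/9 = 29120.

29120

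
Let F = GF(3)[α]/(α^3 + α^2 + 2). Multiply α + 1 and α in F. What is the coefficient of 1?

Multiply in GF(3)[α]: (α + 1)·(α) = α^2 + α.
Reduced: α^2 + α.

0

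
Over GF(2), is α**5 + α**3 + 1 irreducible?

Yes

Write m(α) = α**5 + α**3 + 1.
Check for roots in GF(2): m(0) = 1; m(1) = 1.
No roots, so no linear factors.
Monic irreducibles of degree 2 over GF(2): α**2 + α + 1.
None of them divide m (all give nonzero remainder).
No irreducible factor of degree ≤ 2 exists, so m is irreducible over GF(2).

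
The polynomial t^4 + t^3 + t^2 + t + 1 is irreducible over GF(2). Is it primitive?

No

Write f(t) = t^4 + t^3 + t^2 + t + 1.
|GF(2^4)^×| = 2^4 − 1 = 15. Prime factorization: 15 = 3·5.
f is primitive ⇔ t has order 15 in GF(2)[t]/(f), i.e. t^(15/q) ≠ 1 for each prime q | 15.
t^(5) mod f = 1
t^(3) mod f = t^3.
Since t^(5) = 1, the order of t divides 5 < 15; not primitive.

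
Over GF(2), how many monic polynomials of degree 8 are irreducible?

The number of monic irreducibles of degree 8 over GF(2) is (1/8)·Σ_{d∣8} μ(8/d) 2^d.
Divisors of 8: 1, 2, 4, 8; μ(8/d) for each: 0, 0, -1, 1.
Σ = − 2^4 + 2^8 = 240.
N = 240/8 = 30.

30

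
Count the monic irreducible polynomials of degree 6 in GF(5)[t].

The number of monic irreducibles of degree 6 over GF(5) is (1/6)·Σ_{d∣6} μ(6/d) 5^d.
Divisors of 6: 1, 2, 3, 6; μ(6/d) for each: 1, -1, -1, 1.
Σ = 5^1 − 5^2 − 5^3 + 5^6 = 15480.
N = 15480/6 = 2580.

2580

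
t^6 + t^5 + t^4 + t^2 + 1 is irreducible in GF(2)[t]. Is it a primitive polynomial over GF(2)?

Write f(t) = t^6 + t^5 + t^4 + t^2 + 1.
|GF(2^6)^×| = 2^6 − 1 = 63. Prime factorization: 63 = 3^2·7.
f is primitive ⇔ t has order 63 in GF(2)[t]/(f), i.e. t^(63/q) ≠ 1 for each prime q | 63.
t^(21) mod f = 1
t^(9) mod f = t^3 + 1.
Since t^(21) = 1, the order of t divides 21 < 63; not primitive.

No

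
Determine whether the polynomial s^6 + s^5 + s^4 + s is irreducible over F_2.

Write g(s) = s^6 + s^5 + s^4 + s.
Check for roots in F_2: g(0) = 0 → root; g(1) = 0 → root.
g(0) = 0, so (s) divides g(s); g is reducible.

No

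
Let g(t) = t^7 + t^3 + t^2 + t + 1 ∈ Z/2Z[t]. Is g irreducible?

Check for roots in Z/2Z: g(0) = 1; g(1) = 1.
No roots, so no linear factors.
Monic irreducibles of degree 2 over GF(2): t^2 + t + 1.
None of them divide g (all give nonzero remainder).
Monic irreducibles of degree 3 over GF(2): t^3 + t + 1, t^3 + t^2 + 1.
None of them divide g (all give nonzero remainder).
No irreducible factor of degree ≤ 3 exists, so g is irreducible over GF(2).

Yes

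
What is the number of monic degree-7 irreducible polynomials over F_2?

18

The number of monic irreducibles of degree 7 over GF(2) is (1/7)·Σ_{d∣7} μ(7/d) 2^d.
Divisors of 7: 1, 7; μ(7/d) for each: -1, 1.
Σ = − 2^1 + 2^7 = 126.
N = 126/7 = 18.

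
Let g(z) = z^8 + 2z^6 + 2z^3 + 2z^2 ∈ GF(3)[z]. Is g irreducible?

No

Check for roots in GF(3): g(0) = 0 → root; g(1) = 1; g(2) = 0 → root.
g(0) = 0, so (z) divides g(z); g is reducible.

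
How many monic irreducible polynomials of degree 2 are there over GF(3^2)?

x^(9^2) − x is the product of all monic irreducibles of degree dividing 2; Möbius inversion gives N = (1/2) Σ μ(2/d)·9^d.
Divisors of 2: 1, 2; μ(2/d) for each: -1, 1.
Σ = − 9^1 + 9^2 = 72.
N = 72/2 = 36.

36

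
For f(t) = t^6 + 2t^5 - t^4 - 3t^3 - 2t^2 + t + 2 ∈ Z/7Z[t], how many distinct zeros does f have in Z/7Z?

5

Evaluate at each of the 7 elements of Z/7Z:
f(0) = 2; f(1) = 0 → root; f(2) = 0 → root; f(3) = 4; f(4) = 0 → root; f(5) = 0 → root; f(6) = 0 → root.
Roots: {1, 2, 4, 5, 6}.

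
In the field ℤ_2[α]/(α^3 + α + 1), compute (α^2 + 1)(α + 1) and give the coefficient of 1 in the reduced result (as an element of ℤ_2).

0

Multiply in ℤ_2[α]: (α^2 + 1)·(α + 1) = α^3 + α^2 + α + 1.
Reduce using α^3 ≡ α + 1 (mod α^3 + α + 1).
Reduced: α^2.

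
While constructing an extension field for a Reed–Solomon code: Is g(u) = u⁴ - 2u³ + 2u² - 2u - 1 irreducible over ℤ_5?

Check for roots in ℤ_5: g(0) = 4; g(1) = 3; g(2) = 3; g(3) = 3; g(4) = 1.
No roots, so no linear factors.
Degree-2 irreducible divisors: test the 10 monic irreducibles of degree 2 over GF(5).
None of them divide g (all give nonzero remainder).
No irreducible factor of degree ≤ 2 exists, so g is irreducible over GF(5).

Yes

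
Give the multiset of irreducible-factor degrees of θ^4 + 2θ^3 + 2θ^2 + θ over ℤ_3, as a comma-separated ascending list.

1, 1, 1, 1

Write g(θ) = θ^4 + 2θ^3 + 2θ^2 + θ.
Roots in ℤ_3: g(0) = 0 → root; g(1) = 0 → root; g(2) = 0 → root.
Linear factors from roots: (θ), (θ + 2), (θ + 1).
Complete factorization: g(θ) = (θ)·(θ + 1)·(θ + 2)^2.
Factor degrees with multiplicity: 1 + 1 + 1 + 1 = 4.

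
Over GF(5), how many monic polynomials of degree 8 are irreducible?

Gauss's count: N_{5}(8) = (1/8) Σ_{d|8} μ(8/d)·5^d.
Divisors of 8: 1, 2, 4, 8; μ(8/d) for each: 0, 0, -1, 1.
Σ = − 5^4 + 5^8 = 390000.
N = 390000/8 = 48750.

48750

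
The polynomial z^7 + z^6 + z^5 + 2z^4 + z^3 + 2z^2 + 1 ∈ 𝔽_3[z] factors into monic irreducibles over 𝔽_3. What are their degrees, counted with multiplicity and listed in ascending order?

Write h(z) = z^7 + z^6 + z^5 + 2z^4 + z^3 + 2z^2 + 1.
Roots in 𝔽_3: h(0) = 1; h(1) = 0 → root; h(2) = 0 → root.
Linear factors from roots: (z + 2), (z + 1).
Complete factorization: h(z) = (z + 1)^2·(z + 2)^3·(z^2 + 2z + 2).
Factor degrees with multiplicity: 1 + 1 + 1 + 1 + 1 + 2 = 7.

1, 1, 1, 1, 1, 2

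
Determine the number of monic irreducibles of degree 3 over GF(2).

The number of monic irreducibles of degree 3 over GF(2) is (1/3)·Σ_{d∣3} μ(3/d) 2^d.
Divisors of 3: 1, 3; μ(3/d) for each: -1, 1.
Σ = − 2^1 + 2^3 = 6.
N = 6/3 = 2.

2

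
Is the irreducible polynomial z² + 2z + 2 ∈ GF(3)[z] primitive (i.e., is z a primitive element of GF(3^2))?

Write f(z) = z² + 2z + 2.
|GF(3^2)^×| = 3^2 − 1 = 8. Prime factorization: 8 = 2^3.
f is primitive ⇔ z has order 8 in GF(3)[z]/(f), i.e. z^(8/q) ≠ 1 for each prime q | 8.
z^(4) mod f = 2.
None equal 1, so z has full order 8; f is primitive.

Yes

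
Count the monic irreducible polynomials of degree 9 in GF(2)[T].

56

x^(2^9) − x is the product of all monic irreducibles of degree dividing 9; Möbius inversion gives N = (1/9) Σ μ(9/d)·2^d.
Divisors of 9: 1, 3, 9; μ(9/d) for each: 0, -1, 1.
Σ = − 2^3 + 2^9 = 504.
N = 504/9 = 56.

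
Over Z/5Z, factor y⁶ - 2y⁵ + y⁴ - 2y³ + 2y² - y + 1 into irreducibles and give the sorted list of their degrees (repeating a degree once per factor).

Write f(y) = y⁶ - 2y⁵ + y⁴ - 2y³ + 2y² - y + 1.
Roots in Z/5Z: f(0) = 1; f(1) = 0 → root; f(2) = 2; f(3) = 1; f(4) = 0 → root.
Linear factors from roots: (y - 1), (y + 1).
Complete factorization: f(y) = (y + 1)·(y - 1)·(y² + y + 1)·(y² + 2y - 1).
Factor degrees with multiplicity: 1 + 1 + 2 + 2 = 6.

1, 1, 2, 2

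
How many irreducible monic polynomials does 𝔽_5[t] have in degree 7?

By the necklace-counting formula, N_5(7) = (1/7) Σ_{d|7} μ(7/d)·5^d.
Divisors of 7: 1, 7; μ(7/d) for each: -1, 1.
Σ = − 5^1 + 5^7 = 78120.
N = 78120/7 = 11160.

11160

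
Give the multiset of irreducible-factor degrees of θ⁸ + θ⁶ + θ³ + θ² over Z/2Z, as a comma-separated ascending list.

Write f(θ) = θ⁸ + θ⁶ + θ³ + θ².
Roots in Z/2Z: f(0) = 0 → root; f(1) = 0 → root.
Linear factors from roots: (θ), (θ + 1).
Complete factorization: f(θ) = (θ + 1)·(θ)^2·(θ² + θ + 1)·(θ³ + θ + 1).
Factor degrees with multiplicity: 1 + 1 + 1 + 2 + 3 = 8.

1, 1, 1, 2, 3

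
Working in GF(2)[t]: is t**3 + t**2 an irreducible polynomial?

Write g(t) = t**3 + t**2.
Check for roots in GF(2): g(0) = 0 → root; g(1) = 0 → root.
g(0) = 0, so (t) divides g(t); g is reducible.

No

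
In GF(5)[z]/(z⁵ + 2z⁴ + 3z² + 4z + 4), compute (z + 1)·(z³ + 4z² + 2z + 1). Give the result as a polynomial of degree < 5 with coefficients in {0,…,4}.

Multiply in GF(5)[z]: (z + 1)·(z³ + 4z² + 2z + 1) = z⁴ + z² + 3z + 1.
Reduced: z⁴ + z² + 3z + 1.

z^4 + z^2 + 3z + 1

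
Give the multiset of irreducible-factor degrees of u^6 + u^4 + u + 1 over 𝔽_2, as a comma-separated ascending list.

Write g(u) = u^6 + u^4 + u + 1.
Roots in 𝔽_2: g(0) = 1; g(1) = 0 → root.
Linear factors from roots: (u + 1).
Complete factorization: g(u) = (u + 1)·(u^2 + u + 1)·(u^3 + u + 1).
Factor degrees with multiplicity: 1 + 2 + 3 = 6.

1, 2, 3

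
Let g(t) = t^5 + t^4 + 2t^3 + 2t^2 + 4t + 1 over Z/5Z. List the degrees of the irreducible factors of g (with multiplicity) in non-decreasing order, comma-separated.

Roots in Z/5Z: g(0) = 1; g(1) = 1; g(2) = 1; g(3) = 4; g(4) = 2.
Complete factorization: g(t) = (t^5 + t^4 + 2t^3 + 2t^2 + 4t + 1).
Factor degrees with multiplicity: 5 = 5.

5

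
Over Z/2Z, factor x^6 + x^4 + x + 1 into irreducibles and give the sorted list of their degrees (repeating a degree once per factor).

1, 2, 3

Write g(x) = x^6 + x^4 + x + 1.
Roots in Z/2Z: g(0) = 1; g(1) = 0 → root.
Linear factors from roots: (x + 1).
Complete factorization: g(x) = (x + 1)·(x^2 + x + 1)·(x^3 + x + 1).
Factor degrees with multiplicity: 1 + 2 + 3 = 6.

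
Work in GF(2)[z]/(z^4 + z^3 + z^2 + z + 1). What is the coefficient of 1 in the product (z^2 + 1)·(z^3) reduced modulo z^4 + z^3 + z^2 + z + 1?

Multiply in GF(2)[z]: (z^2 + 1)·(z^3) = z^5 + z^3.
Reduce using z^4 ≡ z^3 + z^2 + z + 1 (mod z^4 + z^3 + z^2 + z + 1).
Reduced: z^3 + 1.

1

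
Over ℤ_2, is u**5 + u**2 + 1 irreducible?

Write m(u) = u**5 + u**2 + 1.
Check for roots in ℤ_2: m(0) = 1; m(1) = 1.
No roots, so no linear factors.
Monic irreducibles of degree 2 over GF(2): u**2 + u + 1.
None of them divide m (all give nonzero remainder).
No irreducible factor of degree ≤ 2 exists, so m is irreducible over GF(2).

Yes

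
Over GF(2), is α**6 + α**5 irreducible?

Write P(α) = α**6 + α**5.
Check for roots in GF(2): P(0) = 0 → root; P(1) = 0 → root.
P(0) = 0, so (α) divides P(α); P is reducible.

No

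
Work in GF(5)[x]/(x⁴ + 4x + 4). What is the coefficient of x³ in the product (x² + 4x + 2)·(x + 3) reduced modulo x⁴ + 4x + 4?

1

Multiply in GF(5)[x]: (x² + 4x + 2)·(x + 3) = x³ + 2x² + 4x + 1.
Reduced: x³ + 2x² + 4x + 1.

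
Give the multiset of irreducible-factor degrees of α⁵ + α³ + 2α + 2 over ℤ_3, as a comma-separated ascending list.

1, 2, 2

Write f(α) = α⁵ + α³ + 2α + 2.
Roots in ℤ_3: f(0) = 2; f(1) = 0 → root; f(2) = 1.
Linear factors from roots: (α + 2).
Complete factorization: f(α) = (α + 2)·(α² + 2α + 2)^2.
Factor degrees with multiplicity: 1 + 2 + 2 = 5.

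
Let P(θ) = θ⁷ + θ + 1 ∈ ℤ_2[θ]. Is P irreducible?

Check for roots in ℤ_2: P(0) = 1; P(1) = 1.
No roots, so no linear factors.
Monic irreducibles of degree 2 over GF(2): θ² + θ + 1.
None of them divide P (all give nonzero remainder).
Monic irreducibles of degree 3 over GF(2): θ³ + θ + 1, θ³ + θ² + 1.
None of them divide P (all give nonzero remainder).
No irreducible factor of degree ≤ 3 exists, so P is irreducible over GF(2).

Yes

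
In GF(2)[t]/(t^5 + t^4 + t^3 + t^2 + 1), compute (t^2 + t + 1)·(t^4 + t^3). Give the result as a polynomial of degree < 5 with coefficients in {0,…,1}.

t^3 + t^2 + t + 1

Multiply in GF(2)[t]: (t^2 + t + 1)·(t^4 + t^3) = t^6 + t^3.
Reduce using t^5 ≡ t^4 + t^3 + t^2 + 1 (mod t^5 + t^4 + t^3 + t^2 + 1).
Reduced: t^3 + t^2 + t + 1.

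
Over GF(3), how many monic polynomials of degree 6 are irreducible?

116

By the necklace-counting formula, N_3(6) = (1/6) Σ_{d|6} μ(6/d)·3^d.
Divisors of 6: 1, 2, 3, 6; μ(6/d) for each: 1, -1, -1, 1.
Σ = 3^1 − 3^2 − 3^3 + 3^6 = 696.
N = 696/6 = 116.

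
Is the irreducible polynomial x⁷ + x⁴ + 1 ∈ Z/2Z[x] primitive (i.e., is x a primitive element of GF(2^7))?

Yes

Write f(x) = x⁷ + x⁴ + 1.
|GF(2^7)^×| = 2^7 − 1 = 127. Prime factorization: 127 = 127.
f is primitive ⇔ x has order 127 in GF(2)[x]/(f), i.e. x^(127/q) ≠ 1 for each prime q | 127.
x^(1) mod f = x.
None equal 1, so x has full order 127; f is primitive.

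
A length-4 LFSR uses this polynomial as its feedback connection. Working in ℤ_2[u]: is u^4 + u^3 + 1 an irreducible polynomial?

Write g(u) = u^4 + u^3 + 1.
Check for roots in ℤ_2: g(0) = 1; g(1) = 1.
No roots, so no linear factors.
Monic irreducibles of degree 2 over GF(2): u^2 + u + 1.
None of them divide g (all give nonzero remainder).
No irreducible factor of degree ≤ 2 exists, so g is irreducible over GF(2).

Yes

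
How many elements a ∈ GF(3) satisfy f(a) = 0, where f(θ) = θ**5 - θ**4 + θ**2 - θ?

3

Evaluate at each of the 3 elements of GF(3):
f(0) = 0 → root; f(1) = 0 → root; f(2) = 0 → root.
Roots: {0, 1, 2}.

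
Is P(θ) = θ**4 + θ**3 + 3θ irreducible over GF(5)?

Check for roots in GF(5): P(0) = 0 → root; P(1) = 0 → root; P(2) = 0 → root; P(3) = 2; P(4) = 2.
P(0) = 0, so (θ) divides P(θ); P is reducible.

No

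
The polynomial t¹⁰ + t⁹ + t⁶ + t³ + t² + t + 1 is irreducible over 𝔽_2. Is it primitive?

Yes

Write f(t) = t¹⁰ + t⁹ + t⁶ + t³ + t² + t + 1.
|GF(2^10)^×| = 2^10 − 1 = 1023. Prime factorization: 1023 = 3·11·31.
f is primitive ⇔ t has order 1023 in GF(2)[t]/(f), i.e. t^(1023/q) ≠ 1 for each prime q | 1023.
t^(341) mod f = t⁷ + t⁶ + t + 1.
t^(93) mod f = t⁶ + t⁵ + t⁴ + t³.
t^(33) mod f = t⁷ + t⁶ + t⁵ + t⁴ + t³ + 1.
None equal 1, so t has full order 1023; f is primitive.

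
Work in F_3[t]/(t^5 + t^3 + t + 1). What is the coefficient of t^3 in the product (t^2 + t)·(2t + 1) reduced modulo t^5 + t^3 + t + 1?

Multiply in F_3[t]: (t^2 + t)·(2t + 1) = 2t^3 + t.
Reduced: 2t^3 + t.

2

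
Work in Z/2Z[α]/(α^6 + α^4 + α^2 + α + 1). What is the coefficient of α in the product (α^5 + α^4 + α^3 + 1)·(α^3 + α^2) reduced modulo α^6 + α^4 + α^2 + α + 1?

1

Multiply in Z/2Z[α]: (α^5 + α^4 + α^3 + 1)·(α^3 + α^2) = α^8 + α^5 + α^3 + α^2.
Reduce using α^6 ≡ α^4 + α^2 + α + 1 (mod α^6 + α^4 + α^2 + α + 1).
Reduced: α^5 + α^2 + α + 1.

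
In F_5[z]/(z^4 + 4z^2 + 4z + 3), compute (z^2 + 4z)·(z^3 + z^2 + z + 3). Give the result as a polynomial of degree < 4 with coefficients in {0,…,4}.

Multiply in F_5[z]: (z^2 + 4z)·(z^3 + z^2 + z + 3) = z^5 + 2z^2 + 2z.
Reduce using z^4 ≡ z^2 + z + 2 (mod z^4 + 4z^2 + 4z + 3).
Reduced: z^3 + 3z^2 + 4z.

z^3 + 3z^2 + 4z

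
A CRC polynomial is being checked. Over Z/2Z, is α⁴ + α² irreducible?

No

Write P(α) = α⁴ + α².
Check for roots in Z/2Z: P(0) = 0 → root; P(1) = 0 → root.
P(0) = 0, so (α) divides P(α); P is reducible.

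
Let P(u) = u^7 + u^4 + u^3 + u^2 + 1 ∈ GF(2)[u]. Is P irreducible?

Check for roots in GF(2): P(0) = 1; P(1) = 1.
No roots, so no linear factors.
Monic irreducibles of degree 2 over GF(2): u^2 + u + 1.
None of them divide P (all give nonzero remainder).
Monic irreducibles of degree 3 over GF(2): u^3 + u + 1, u^3 + u^2 + 1.
None of them divide P (all give nonzero remainder).
No irreducible factor of degree ≤ 3 exists, so P is irreducible over GF(2).

Yes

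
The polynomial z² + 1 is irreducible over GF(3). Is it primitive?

No

Write f(z) = z² + 1.
|GF(3^2)^×| = 3^2 − 1 = 8. Prime factorization: 8 = 2^3.
f is primitive ⇔ z has order 8 in GF(3)[z]/(f), i.e. z^(8/q) ≠ 1 for each prime q | 8.
z^(4) mod f = 1
Since z^(4) = 1, the order of z divides 4 < 8; not primitive.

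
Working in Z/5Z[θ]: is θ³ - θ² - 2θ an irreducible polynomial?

Write f(θ) = θ³ - θ² - 2θ.
Check for roots in Z/5Z: f(0) = 0 → root; f(1) = 3; f(2) = 0 → root; f(3) = 2; f(4) = 0 → root.
f(0) = 0, so (θ) divides f(θ); f is reducible.

No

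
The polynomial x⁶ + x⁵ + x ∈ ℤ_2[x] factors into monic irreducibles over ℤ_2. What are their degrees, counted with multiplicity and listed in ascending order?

1, 2, 3

Write g(x) = x⁶ + x⁵ + x.
Roots in ℤ_2: g(0) = 0 → root; g(1) = 1.
Linear factors from roots: (x).
Complete factorization: g(x) = (x)·(x² + x + 1)·(x³ + x + 1).
Factor degrees with multiplicity: 1 + 2 + 3 = 6.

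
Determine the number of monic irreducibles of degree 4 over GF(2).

The number of monic irreducibles of degree 4 over GF(2) is (1/4)·Σ_{d∣4} μ(4/d) 2^d.
Divisors of 4: 1, 2, 4; μ(4/d) for each: 0, -1, 1.
Σ = − 2^2 + 2^4 = 12.
N = 12/4 = 3.

3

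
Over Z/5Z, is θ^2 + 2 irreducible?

Write g(θ) = θ^2 + 2.
Check for roots in Z/5Z: g(0) = 2; g(1) = 3; g(2) = 1; g(3) = 1; g(4) = 3.
No roots. A degree-2 polynomial over a field with no linear factor is irreducible.

Yes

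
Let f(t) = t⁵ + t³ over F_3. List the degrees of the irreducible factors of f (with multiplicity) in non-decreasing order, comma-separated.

Roots in F_3: f(0) = 0 → root; f(1) = 2; f(2) = 1.
Linear factors from roots: (t).
Complete factorization: f(t) = (t)^3·(t² + 1).
Factor degrees with multiplicity: 1 + 1 + 1 + 2 = 5.

1, 1, 1, 2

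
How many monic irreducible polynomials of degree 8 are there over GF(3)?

810

x^(3^8) − x is the product of all monic irreducibles of degree dividing 8; Möbius inversion gives N = (1/8) Σ μ(8/d)·3^d.
Divisors of 8: 1, 2, 4, 8; μ(8/d) for each: 0, 0, -1, 1.
Σ = − 3^4 + 3^8 = 6480.
N = 6480/8 = 810.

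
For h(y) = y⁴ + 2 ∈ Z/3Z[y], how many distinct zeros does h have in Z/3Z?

2

Evaluate at each of the 3 elements of Z/3Z:
h(0) = 2; h(1) = 0 → root; h(2) = 0 → root.
Roots: {1, 2}.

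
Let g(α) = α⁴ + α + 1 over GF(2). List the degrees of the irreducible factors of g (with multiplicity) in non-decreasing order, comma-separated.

Roots in GF(2): g(0) = 1; g(1) = 1.
Complete factorization: g(α) = (α⁴ + α + 1).
Factor degrees with multiplicity: 4 = 4.

4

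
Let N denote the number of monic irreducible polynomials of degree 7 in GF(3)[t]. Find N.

Gauss's count: N_{3}(7) = (1/7) Σ_{d|7} μ(7/d)·3^d.
Divisors of 7: 1, 7; μ(7/d) for each: -1, 1.
Σ = − 3^1 + 3^7 = 2184.
N = 2184/7 = 312.

312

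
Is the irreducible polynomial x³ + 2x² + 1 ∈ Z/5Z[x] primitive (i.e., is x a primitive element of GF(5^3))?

Write f(x) = x³ + 2x² + 1.
|GF(5^3)^×| = 5^3 − 1 = 124. Prime factorization: 124 = 2^2·31.
f is primitive ⇔ x has order 124 in GF(5)[x]/(f), i.e. x^(124/q) ≠ 1 for each prime q | 124.
x^(62) mod f = 1
x^(4) mod f = 4x² + 4x + 2.
Since x^(62) = 1, the order of x divides 62 < 124; not primitive.

No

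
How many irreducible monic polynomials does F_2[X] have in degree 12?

335

By the necklace-counting formula, N_2(12) = (1/12) Σ_{d|12} μ(12/d)·2^d.
Divisors of 12: 1, 2, 3, 4, 6, 12; μ(12/d) for each: 0, 1, 0, -1, -1, 1.
Σ = 2^2 − 2^4 − 2^6 + 2^12 = 4020.
N = 4020/12 = 335.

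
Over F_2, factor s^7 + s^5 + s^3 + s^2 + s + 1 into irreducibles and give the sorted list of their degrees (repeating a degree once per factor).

Write h(s) = s^7 + s^5 + s^3 + s^2 + s + 1.
Roots in F_2: h(0) = 1; h(1) = 0 → root.
Linear factors from roots: (s + 1).
Complete factorization: h(s) = (s + 1)^2·(s^2 + s + 1)·(s^3 + s^2 + 1).
Factor degrees with multiplicity: 1 + 1 + 2 + 3 = 7.

1, 1, 2, 3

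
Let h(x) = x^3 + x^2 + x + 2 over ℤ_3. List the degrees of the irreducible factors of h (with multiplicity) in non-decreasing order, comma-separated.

Roots in ℤ_3: h(0) = 2; h(1) = 2; h(2) = 1.
Complete factorization: h(x) = (x^3 + x^2 + x + 2).
Factor degrees with multiplicity: 3 = 3.

3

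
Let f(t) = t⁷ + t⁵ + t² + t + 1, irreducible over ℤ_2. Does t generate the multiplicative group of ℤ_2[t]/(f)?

|GF(2^7)^×| = 2^7 − 1 = 127. Prime factorization: 127 = 127.
f is primitive ⇔ t has order 127 in GF(2)[t]/(f), i.e. t^(127/q) ≠ 1 for each prime q | 127.
t^(1) mod f = t.
None equal 1, so t has full order 127; f is primitive.

Yes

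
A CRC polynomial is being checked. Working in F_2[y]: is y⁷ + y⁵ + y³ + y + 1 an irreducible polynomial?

Yes

Write m(y) = y⁷ + y⁵ + y³ + y + 1.
Check for roots in F_2: m(0) = 1; m(1) = 1.
No roots, so no linear factors.
Monic irreducibles of degree 2 over GF(2): y² + y + 1.
None of them divide m (all give nonzero remainder).
Monic irreducibles of degree 3 over GF(2): y³ + y + 1, y³ + y² + 1.
None of them divide m (all give nonzero remainder).
No irreducible factor of degree ≤ 3 exists, so m is irreducible over GF(2).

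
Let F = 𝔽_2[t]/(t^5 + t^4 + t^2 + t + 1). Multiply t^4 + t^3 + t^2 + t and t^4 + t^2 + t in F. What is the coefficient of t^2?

Multiply in 𝔽_2[t]: (t^4 + t^3 + t^2 + t)·(t^4 + t^2 + t) = t^8 + t^7 + t^5 + t^2.
Reduce using t^5 ≡ t^4 + t^2 + t + 1 (mod t^5 + t^4 + t^2 + t + 1).
Reduced: t^4 + t^3 + t^2.

1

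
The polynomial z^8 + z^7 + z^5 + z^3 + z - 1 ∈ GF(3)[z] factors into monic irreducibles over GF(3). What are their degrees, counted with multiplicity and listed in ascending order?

2, 2, 2, 2

Write h(z) = z^8 + z^7 + z^5 + z^3 + z - 1.
Roots in GF(3): h(0) = 2; h(1) = 1; h(2) = 2.
Complete factorization: h(z) = (z^2 + 1)·(z^2 - z - 1)·(z^2 + z - 1)^2.
Factor degrees with multiplicity: 2 + 2 + 2 + 2 = 8.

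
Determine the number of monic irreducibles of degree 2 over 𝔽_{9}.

The number of monic irreducibles of degree 2 over GF(9) is (1/2)·Σ_{d∣2} μ(2/d) 9^d.
Divisors of 2: 1, 2; μ(2/d) for each: -1, 1.
Σ = − 9^1 + 9^2 = 72.
N = 72/2 = 36.

36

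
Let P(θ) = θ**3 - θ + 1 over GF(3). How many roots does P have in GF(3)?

Evaluate at each of the 3 elements of GF(3):
P(0) = 1; P(1) = 1; P(2) = 1.
No element is a root.

0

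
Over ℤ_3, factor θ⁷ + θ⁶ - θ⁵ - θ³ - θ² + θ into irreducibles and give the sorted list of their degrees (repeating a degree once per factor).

Write h(θ) = θ⁷ + θ⁶ - θ⁵ - θ³ - θ² + θ.
Roots in ℤ_3: h(0) = 0 → root; h(1) = 0 → root; h(2) = 0 → root.
Linear factors from roots: (θ), (θ - 1), (θ + 1).
Complete factorization: h(θ) = (θ)·(θ + 1)·(θ - 1)·(θ² + 1)·(θ² + θ - 1).
Factor degrees with multiplicity: 1 + 1 + 1 + 2 + 2 = 7.

1, 1, 1, 2, 2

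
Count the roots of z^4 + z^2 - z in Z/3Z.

Write h(z) = z^4 + z^2 - z.
Evaluate at each of the 3 elements of Z/3Z:
h(0) = 0 → root; h(1) = 1; h(2) = 0 → root.
Roots: {0, 2}.

2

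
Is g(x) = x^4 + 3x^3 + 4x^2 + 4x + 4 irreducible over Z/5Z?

Check for roots in Z/5Z: g(0) = 4; g(1) = 1; g(2) = 3; g(3) = 4; g(4) = 2.
No roots, so no linear factors.
Degree-2 irreducible divisors: test the 10 monic irreducibles of degree 2 over GF(5).
None of them divide g (all give nonzero remainder).
No irreducible factor of degree ≤ 2 exists, so g is irreducible over GF(5).

Yes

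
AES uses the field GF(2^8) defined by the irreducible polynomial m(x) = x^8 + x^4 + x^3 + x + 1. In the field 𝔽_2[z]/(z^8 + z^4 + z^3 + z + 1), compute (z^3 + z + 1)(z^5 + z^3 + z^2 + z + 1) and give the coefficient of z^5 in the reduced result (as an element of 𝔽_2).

Multiply in 𝔽_2[z]: (z^3 + z + 1)·(z^5 + z^3 + z^2 + z + 1) = z^8 + z^3 + 1.
Reduce using z^8 ≡ z^4 + z^3 + z + 1 (mod z^8 + z^4 + z^3 + z + 1).
Reduced: z^4 + z.

0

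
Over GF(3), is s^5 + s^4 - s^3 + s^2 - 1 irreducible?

Write P(s) = s^5 + s^4 - s^3 + s^2 - 1.
Check for roots in GF(3): P(0) = 2; P(1) = 1; P(2) = 1.
No roots, so no linear factors.
Monic irreducibles of degree 2 over GF(3): s^2 + 1, s^2 + s - 1, s^2 - s - 1.
None of them divide P (all give nonzero remainder).
No irreducible factor of degree ≤ 2 exists, so P is irreducible over GF(3).

Yes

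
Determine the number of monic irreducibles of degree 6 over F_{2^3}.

43596

By the necklace-counting formula, N_8(6) = (1/6) Σ_{d|6} μ(6/d)·8^d.
Divisors of 6: 1, 2, 3, 6; μ(6/d) for each: 1, -1, -1, 1.
Σ = 8^1 − 8^2 − 8^3 + 8^6 = 261576.
N = 261576/6 = 43596.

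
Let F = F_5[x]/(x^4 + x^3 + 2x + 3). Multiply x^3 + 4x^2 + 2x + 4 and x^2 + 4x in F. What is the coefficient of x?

4

Multiply in F_5[x]: (x^3 + 4x^2 + 2x + 4)·(x^2 + 4x) = x^5 + 3x^4 + 3x^3 + 2x^2 + x.
Reduce using x^4 ≡ 4x^3 + 3x + 2 (mod x^4 + x^3 + 2x + 3).
Reduced: x^3 + 4x + 4.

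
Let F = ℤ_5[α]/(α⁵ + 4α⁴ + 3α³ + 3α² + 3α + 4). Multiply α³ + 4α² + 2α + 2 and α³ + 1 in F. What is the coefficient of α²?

1

Multiply in ℤ_5[α]: (α³ + 4α² + 2α + 2)·(α³ + 1) = α⁶ + 4α⁵ + 2α⁴ + 3α³ + 4α² + 2α + 2.
Reduce using α⁵ ≡ α⁴ + 2α³ + 2α² + 2α + 1 (mod α⁵ + 4α⁴ + 3α³ + 3α² + 3α + 4).
Reduced: 4α⁴ + α² + 3α + 2.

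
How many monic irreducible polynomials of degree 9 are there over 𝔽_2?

56

The number of monic irreducibles of degree 9 over GF(2) is (1/9)·Σ_{d∣9} μ(9/d) 2^d.
Divisors of 9: 1, 3, 9; μ(9/d) for each: 0, -1, 1.
Σ = − 2^3 + 2^9 = 504.
N = 504/9 = 56.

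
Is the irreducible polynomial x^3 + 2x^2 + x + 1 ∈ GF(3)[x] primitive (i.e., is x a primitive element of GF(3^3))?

Write f(x) = x^3 + 2x^2 + x + 1.
|GF(3^3)^×| = 3^3 − 1 = 26. Prime factorization: 26 = 2·13.
f is primitive ⇔ x has order 26 in GF(3)[x]/(f), i.e. x^(26/q) ≠ 1 for each prime q | 26.
x^(13) mod f = 2.
x^(2) mod f = x^2.
None equal 1, so x has full order 26; f is primitive.

Yes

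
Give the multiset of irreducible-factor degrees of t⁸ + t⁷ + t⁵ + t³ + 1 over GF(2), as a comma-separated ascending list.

8

Write g(t) = t⁸ + t⁷ + t⁵ + t³ + 1.
Roots in GF(2): g(0) = 1; g(1) = 1.
Complete factorization: g(t) = (t⁸ + t⁷ + t⁵ + t³ + 1).
Factor degrees with multiplicity: 8 = 8.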